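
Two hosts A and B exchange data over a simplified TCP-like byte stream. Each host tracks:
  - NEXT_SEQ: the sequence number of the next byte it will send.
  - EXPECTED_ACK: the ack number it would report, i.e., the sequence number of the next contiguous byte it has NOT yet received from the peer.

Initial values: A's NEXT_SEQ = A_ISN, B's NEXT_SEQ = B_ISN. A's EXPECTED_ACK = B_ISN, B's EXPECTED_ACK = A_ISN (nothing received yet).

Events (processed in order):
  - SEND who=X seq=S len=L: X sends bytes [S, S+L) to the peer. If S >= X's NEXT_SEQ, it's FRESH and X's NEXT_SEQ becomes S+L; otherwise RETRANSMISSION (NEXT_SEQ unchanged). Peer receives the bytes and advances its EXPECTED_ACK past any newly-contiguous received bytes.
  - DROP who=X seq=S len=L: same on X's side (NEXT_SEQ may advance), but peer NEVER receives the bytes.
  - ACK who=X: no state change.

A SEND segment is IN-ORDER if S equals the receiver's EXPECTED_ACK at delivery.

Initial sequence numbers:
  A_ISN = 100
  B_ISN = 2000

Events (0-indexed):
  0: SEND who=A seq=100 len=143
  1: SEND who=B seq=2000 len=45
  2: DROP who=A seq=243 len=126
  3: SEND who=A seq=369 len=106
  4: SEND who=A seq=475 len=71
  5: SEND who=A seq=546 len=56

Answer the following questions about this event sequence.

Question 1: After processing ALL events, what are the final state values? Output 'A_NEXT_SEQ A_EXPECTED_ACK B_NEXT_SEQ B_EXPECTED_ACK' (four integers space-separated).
After event 0: A_seq=243 A_ack=2000 B_seq=2000 B_ack=243
After event 1: A_seq=243 A_ack=2045 B_seq=2045 B_ack=243
After event 2: A_seq=369 A_ack=2045 B_seq=2045 B_ack=243
After event 3: A_seq=475 A_ack=2045 B_seq=2045 B_ack=243
After event 4: A_seq=546 A_ack=2045 B_seq=2045 B_ack=243
After event 5: A_seq=602 A_ack=2045 B_seq=2045 B_ack=243

Answer: 602 2045 2045 243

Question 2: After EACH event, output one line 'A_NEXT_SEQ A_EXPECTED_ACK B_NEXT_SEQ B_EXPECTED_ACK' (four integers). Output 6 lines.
243 2000 2000 243
243 2045 2045 243
369 2045 2045 243
475 2045 2045 243
546 2045 2045 243
602 2045 2045 243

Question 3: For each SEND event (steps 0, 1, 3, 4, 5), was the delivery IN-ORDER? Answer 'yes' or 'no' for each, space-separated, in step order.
Answer: yes yes no no no

Derivation:
Step 0: SEND seq=100 -> in-order
Step 1: SEND seq=2000 -> in-order
Step 3: SEND seq=369 -> out-of-order
Step 4: SEND seq=475 -> out-of-order
Step 5: SEND seq=546 -> out-of-order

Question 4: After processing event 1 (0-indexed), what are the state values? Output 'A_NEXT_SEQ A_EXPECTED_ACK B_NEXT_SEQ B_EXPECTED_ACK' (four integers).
After event 0: A_seq=243 A_ack=2000 B_seq=2000 B_ack=243
After event 1: A_seq=243 A_ack=2045 B_seq=2045 B_ack=243

243 2045 2045 243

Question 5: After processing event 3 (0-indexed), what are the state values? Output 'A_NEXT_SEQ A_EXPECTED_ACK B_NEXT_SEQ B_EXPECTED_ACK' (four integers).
After event 0: A_seq=243 A_ack=2000 B_seq=2000 B_ack=243
After event 1: A_seq=243 A_ack=2045 B_seq=2045 B_ack=243
After event 2: A_seq=369 A_ack=2045 B_seq=2045 B_ack=243
After event 3: A_seq=475 A_ack=2045 B_seq=2045 B_ack=243

475 2045 2045 243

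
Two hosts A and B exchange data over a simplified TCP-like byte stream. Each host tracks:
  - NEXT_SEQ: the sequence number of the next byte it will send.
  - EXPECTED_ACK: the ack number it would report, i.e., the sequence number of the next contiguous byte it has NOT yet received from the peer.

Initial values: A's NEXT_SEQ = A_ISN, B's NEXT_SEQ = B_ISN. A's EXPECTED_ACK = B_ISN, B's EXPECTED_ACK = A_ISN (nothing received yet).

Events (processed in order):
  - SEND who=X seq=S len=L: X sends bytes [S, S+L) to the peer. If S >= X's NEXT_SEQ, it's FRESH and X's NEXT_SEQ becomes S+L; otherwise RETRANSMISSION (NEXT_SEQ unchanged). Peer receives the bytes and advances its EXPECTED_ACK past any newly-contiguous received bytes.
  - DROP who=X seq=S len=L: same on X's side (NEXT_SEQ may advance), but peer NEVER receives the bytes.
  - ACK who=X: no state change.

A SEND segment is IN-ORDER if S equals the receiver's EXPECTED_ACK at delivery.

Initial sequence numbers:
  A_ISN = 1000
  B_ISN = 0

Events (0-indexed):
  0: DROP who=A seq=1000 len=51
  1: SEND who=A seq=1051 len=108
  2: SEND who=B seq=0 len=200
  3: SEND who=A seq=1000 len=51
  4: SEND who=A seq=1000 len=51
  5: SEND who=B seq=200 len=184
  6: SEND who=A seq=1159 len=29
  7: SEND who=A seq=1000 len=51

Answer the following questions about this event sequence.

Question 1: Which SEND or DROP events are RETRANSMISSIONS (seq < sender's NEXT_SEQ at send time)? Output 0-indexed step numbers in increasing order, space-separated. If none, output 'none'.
Answer: 3 4 7

Derivation:
Step 0: DROP seq=1000 -> fresh
Step 1: SEND seq=1051 -> fresh
Step 2: SEND seq=0 -> fresh
Step 3: SEND seq=1000 -> retransmit
Step 4: SEND seq=1000 -> retransmit
Step 5: SEND seq=200 -> fresh
Step 6: SEND seq=1159 -> fresh
Step 7: SEND seq=1000 -> retransmit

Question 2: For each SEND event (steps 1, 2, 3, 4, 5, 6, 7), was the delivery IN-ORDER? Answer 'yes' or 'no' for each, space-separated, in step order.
Step 1: SEND seq=1051 -> out-of-order
Step 2: SEND seq=0 -> in-order
Step 3: SEND seq=1000 -> in-order
Step 4: SEND seq=1000 -> out-of-order
Step 5: SEND seq=200 -> in-order
Step 6: SEND seq=1159 -> in-order
Step 7: SEND seq=1000 -> out-of-order

Answer: no yes yes no yes yes no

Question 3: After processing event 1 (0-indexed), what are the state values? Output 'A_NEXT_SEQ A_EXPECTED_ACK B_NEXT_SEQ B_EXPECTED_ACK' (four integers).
After event 0: A_seq=1051 A_ack=0 B_seq=0 B_ack=1000
After event 1: A_seq=1159 A_ack=0 B_seq=0 B_ack=1000

1159 0 0 1000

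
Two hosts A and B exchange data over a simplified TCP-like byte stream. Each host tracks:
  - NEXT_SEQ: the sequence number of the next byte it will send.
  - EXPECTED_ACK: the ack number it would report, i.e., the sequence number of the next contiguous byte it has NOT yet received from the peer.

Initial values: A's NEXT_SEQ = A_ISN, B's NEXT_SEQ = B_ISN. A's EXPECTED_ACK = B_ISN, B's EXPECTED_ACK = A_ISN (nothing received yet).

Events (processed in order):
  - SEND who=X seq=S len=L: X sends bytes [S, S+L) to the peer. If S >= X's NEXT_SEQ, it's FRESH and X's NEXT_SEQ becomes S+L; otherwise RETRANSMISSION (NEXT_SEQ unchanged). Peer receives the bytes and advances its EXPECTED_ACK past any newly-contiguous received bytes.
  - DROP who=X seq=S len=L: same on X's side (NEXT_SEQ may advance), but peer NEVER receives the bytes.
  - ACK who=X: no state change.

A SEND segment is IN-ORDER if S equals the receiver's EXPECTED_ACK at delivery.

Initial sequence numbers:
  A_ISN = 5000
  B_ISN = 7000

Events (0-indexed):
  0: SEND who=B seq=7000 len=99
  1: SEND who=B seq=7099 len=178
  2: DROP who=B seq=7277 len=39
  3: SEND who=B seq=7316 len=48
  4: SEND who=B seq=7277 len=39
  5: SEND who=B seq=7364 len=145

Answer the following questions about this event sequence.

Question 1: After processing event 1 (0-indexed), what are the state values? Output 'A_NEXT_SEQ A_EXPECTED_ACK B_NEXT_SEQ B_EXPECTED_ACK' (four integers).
After event 0: A_seq=5000 A_ack=7099 B_seq=7099 B_ack=5000
After event 1: A_seq=5000 A_ack=7277 B_seq=7277 B_ack=5000

5000 7277 7277 5000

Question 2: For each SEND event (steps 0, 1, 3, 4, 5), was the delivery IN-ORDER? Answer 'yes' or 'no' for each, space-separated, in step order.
Answer: yes yes no yes yes

Derivation:
Step 0: SEND seq=7000 -> in-order
Step 1: SEND seq=7099 -> in-order
Step 3: SEND seq=7316 -> out-of-order
Step 4: SEND seq=7277 -> in-order
Step 5: SEND seq=7364 -> in-order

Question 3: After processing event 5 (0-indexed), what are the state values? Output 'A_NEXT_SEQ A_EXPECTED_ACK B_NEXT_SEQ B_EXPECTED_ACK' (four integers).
After event 0: A_seq=5000 A_ack=7099 B_seq=7099 B_ack=5000
After event 1: A_seq=5000 A_ack=7277 B_seq=7277 B_ack=5000
After event 2: A_seq=5000 A_ack=7277 B_seq=7316 B_ack=5000
After event 3: A_seq=5000 A_ack=7277 B_seq=7364 B_ack=5000
After event 4: A_seq=5000 A_ack=7364 B_seq=7364 B_ack=5000
After event 5: A_seq=5000 A_ack=7509 B_seq=7509 B_ack=5000

5000 7509 7509 5000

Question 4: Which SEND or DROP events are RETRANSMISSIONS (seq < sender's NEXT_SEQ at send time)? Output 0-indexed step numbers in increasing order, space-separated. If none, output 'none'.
Answer: 4

Derivation:
Step 0: SEND seq=7000 -> fresh
Step 1: SEND seq=7099 -> fresh
Step 2: DROP seq=7277 -> fresh
Step 3: SEND seq=7316 -> fresh
Step 4: SEND seq=7277 -> retransmit
Step 5: SEND seq=7364 -> fresh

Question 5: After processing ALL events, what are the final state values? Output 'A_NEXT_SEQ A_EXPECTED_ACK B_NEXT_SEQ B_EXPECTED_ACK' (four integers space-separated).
After event 0: A_seq=5000 A_ack=7099 B_seq=7099 B_ack=5000
After event 1: A_seq=5000 A_ack=7277 B_seq=7277 B_ack=5000
After event 2: A_seq=5000 A_ack=7277 B_seq=7316 B_ack=5000
After event 3: A_seq=5000 A_ack=7277 B_seq=7364 B_ack=5000
After event 4: A_seq=5000 A_ack=7364 B_seq=7364 B_ack=5000
After event 5: A_seq=5000 A_ack=7509 B_seq=7509 B_ack=5000

Answer: 5000 7509 7509 5000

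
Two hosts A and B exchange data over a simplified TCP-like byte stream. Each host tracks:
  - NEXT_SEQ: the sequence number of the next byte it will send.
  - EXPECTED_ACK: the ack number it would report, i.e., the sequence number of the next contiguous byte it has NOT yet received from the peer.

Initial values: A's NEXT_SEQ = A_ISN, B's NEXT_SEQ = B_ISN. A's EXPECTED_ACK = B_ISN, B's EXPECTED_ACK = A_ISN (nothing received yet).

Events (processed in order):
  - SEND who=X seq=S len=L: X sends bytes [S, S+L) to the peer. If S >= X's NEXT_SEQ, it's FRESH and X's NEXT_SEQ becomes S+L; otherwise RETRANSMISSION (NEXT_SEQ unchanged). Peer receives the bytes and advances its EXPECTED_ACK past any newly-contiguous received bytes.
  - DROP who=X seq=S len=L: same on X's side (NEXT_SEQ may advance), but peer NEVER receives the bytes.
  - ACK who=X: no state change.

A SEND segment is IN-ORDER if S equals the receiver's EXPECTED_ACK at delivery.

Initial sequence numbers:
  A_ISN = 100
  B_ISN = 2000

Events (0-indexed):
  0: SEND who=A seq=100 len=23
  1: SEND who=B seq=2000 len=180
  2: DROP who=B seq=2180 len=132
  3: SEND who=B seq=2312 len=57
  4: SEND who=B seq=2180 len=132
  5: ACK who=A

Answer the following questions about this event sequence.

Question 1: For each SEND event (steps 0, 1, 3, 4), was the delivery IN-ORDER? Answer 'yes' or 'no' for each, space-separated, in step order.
Step 0: SEND seq=100 -> in-order
Step 1: SEND seq=2000 -> in-order
Step 3: SEND seq=2312 -> out-of-order
Step 4: SEND seq=2180 -> in-order

Answer: yes yes no yes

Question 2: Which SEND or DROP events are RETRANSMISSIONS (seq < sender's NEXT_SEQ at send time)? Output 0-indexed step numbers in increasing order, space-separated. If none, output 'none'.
Answer: 4

Derivation:
Step 0: SEND seq=100 -> fresh
Step 1: SEND seq=2000 -> fresh
Step 2: DROP seq=2180 -> fresh
Step 3: SEND seq=2312 -> fresh
Step 4: SEND seq=2180 -> retransmit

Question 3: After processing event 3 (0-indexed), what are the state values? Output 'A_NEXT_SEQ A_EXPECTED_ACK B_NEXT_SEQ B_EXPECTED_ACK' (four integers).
After event 0: A_seq=123 A_ack=2000 B_seq=2000 B_ack=123
After event 1: A_seq=123 A_ack=2180 B_seq=2180 B_ack=123
After event 2: A_seq=123 A_ack=2180 B_seq=2312 B_ack=123
After event 3: A_seq=123 A_ack=2180 B_seq=2369 B_ack=123

123 2180 2369 123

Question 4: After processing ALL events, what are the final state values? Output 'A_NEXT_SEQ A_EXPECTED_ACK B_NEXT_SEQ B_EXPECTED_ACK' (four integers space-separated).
After event 0: A_seq=123 A_ack=2000 B_seq=2000 B_ack=123
After event 1: A_seq=123 A_ack=2180 B_seq=2180 B_ack=123
After event 2: A_seq=123 A_ack=2180 B_seq=2312 B_ack=123
After event 3: A_seq=123 A_ack=2180 B_seq=2369 B_ack=123
After event 4: A_seq=123 A_ack=2369 B_seq=2369 B_ack=123
After event 5: A_seq=123 A_ack=2369 B_seq=2369 B_ack=123

Answer: 123 2369 2369 123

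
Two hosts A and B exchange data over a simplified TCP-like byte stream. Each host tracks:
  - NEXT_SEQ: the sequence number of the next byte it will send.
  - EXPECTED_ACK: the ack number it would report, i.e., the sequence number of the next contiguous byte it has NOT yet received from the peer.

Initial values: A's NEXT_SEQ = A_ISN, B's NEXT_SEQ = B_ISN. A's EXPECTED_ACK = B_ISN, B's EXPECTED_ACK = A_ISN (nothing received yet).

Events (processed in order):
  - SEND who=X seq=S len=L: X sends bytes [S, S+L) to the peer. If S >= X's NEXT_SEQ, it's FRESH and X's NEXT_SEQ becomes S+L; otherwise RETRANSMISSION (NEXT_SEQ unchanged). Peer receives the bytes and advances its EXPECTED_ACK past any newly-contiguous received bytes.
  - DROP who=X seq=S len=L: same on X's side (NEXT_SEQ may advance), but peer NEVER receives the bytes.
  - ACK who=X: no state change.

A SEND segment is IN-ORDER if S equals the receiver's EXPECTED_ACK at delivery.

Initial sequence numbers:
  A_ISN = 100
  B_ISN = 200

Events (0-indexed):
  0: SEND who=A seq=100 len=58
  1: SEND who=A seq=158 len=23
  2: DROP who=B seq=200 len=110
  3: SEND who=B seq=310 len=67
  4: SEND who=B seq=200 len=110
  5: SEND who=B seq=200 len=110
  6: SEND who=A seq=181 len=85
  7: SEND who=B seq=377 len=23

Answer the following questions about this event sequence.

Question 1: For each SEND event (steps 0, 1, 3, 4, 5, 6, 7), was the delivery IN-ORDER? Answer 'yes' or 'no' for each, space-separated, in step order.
Step 0: SEND seq=100 -> in-order
Step 1: SEND seq=158 -> in-order
Step 3: SEND seq=310 -> out-of-order
Step 4: SEND seq=200 -> in-order
Step 5: SEND seq=200 -> out-of-order
Step 6: SEND seq=181 -> in-order
Step 7: SEND seq=377 -> in-order

Answer: yes yes no yes no yes yes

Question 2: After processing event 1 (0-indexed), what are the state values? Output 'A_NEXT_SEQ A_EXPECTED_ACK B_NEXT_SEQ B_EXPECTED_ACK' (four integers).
After event 0: A_seq=158 A_ack=200 B_seq=200 B_ack=158
After event 1: A_seq=181 A_ack=200 B_seq=200 B_ack=181

181 200 200 181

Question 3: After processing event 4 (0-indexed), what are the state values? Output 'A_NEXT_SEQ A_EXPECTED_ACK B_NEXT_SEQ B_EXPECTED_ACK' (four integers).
After event 0: A_seq=158 A_ack=200 B_seq=200 B_ack=158
After event 1: A_seq=181 A_ack=200 B_seq=200 B_ack=181
After event 2: A_seq=181 A_ack=200 B_seq=310 B_ack=181
After event 3: A_seq=181 A_ack=200 B_seq=377 B_ack=181
After event 4: A_seq=181 A_ack=377 B_seq=377 B_ack=181

181 377 377 181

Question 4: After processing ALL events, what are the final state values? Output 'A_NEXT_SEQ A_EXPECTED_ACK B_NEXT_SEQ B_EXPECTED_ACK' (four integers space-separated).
Answer: 266 400 400 266

Derivation:
After event 0: A_seq=158 A_ack=200 B_seq=200 B_ack=158
After event 1: A_seq=181 A_ack=200 B_seq=200 B_ack=181
After event 2: A_seq=181 A_ack=200 B_seq=310 B_ack=181
After event 3: A_seq=181 A_ack=200 B_seq=377 B_ack=181
After event 4: A_seq=181 A_ack=377 B_seq=377 B_ack=181
After event 5: A_seq=181 A_ack=377 B_seq=377 B_ack=181
After event 6: A_seq=266 A_ack=377 B_seq=377 B_ack=266
After event 7: A_seq=266 A_ack=400 B_seq=400 B_ack=266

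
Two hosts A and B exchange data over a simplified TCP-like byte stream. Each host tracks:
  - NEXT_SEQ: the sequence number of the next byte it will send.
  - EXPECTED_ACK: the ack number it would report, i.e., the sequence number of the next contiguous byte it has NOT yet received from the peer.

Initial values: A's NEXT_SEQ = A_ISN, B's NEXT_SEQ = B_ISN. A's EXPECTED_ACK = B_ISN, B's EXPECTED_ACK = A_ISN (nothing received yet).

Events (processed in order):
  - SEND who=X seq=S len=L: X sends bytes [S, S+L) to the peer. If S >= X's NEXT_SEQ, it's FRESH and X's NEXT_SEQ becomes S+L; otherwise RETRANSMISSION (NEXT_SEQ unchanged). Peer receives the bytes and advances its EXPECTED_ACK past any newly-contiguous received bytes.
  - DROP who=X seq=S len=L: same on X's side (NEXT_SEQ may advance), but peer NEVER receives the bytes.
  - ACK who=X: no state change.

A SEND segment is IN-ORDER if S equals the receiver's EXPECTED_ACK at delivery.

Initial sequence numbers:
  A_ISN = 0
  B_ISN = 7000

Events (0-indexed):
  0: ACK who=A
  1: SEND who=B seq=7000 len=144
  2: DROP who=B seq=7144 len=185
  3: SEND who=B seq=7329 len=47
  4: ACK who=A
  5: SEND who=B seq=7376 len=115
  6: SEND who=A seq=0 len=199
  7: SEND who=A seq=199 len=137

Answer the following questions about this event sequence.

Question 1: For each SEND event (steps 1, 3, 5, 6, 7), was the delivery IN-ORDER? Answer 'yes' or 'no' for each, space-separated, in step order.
Step 1: SEND seq=7000 -> in-order
Step 3: SEND seq=7329 -> out-of-order
Step 5: SEND seq=7376 -> out-of-order
Step 6: SEND seq=0 -> in-order
Step 7: SEND seq=199 -> in-order

Answer: yes no no yes yes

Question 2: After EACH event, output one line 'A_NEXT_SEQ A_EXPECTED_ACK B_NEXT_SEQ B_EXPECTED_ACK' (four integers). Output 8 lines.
0 7000 7000 0
0 7144 7144 0
0 7144 7329 0
0 7144 7376 0
0 7144 7376 0
0 7144 7491 0
199 7144 7491 199
336 7144 7491 336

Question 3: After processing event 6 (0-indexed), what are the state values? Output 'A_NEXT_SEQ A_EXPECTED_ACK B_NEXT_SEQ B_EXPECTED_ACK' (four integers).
After event 0: A_seq=0 A_ack=7000 B_seq=7000 B_ack=0
After event 1: A_seq=0 A_ack=7144 B_seq=7144 B_ack=0
After event 2: A_seq=0 A_ack=7144 B_seq=7329 B_ack=0
After event 3: A_seq=0 A_ack=7144 B_seq=7376 B_ack=0
After event 4: A_seq=0 A_ack=7144 B_seq=7376 B_ack=0
After event 5: A_seq=0 A_ack=7144 B_seq=7491 B_ack=0
After event 6: A_seq=199 A_ack=7144 B_seq=7491 B_ack=199

199 7144 7491 199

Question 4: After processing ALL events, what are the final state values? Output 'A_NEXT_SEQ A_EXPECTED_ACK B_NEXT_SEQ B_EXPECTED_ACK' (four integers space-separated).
Answer: 336 7144 7491 336

Derivation:
After event 0: A_seq=0 A_ack=7000 B_seq=7000 B_ack=0
After event 1: A_seq=0 A_ack=7144 B_seq=7144 B_ack=0
After event 2: A_seq=0 A_ack=7144 B_seq=7329 B_ack=0
After event 3: A_seq=0 A_ack=7144 B_seq=7376 B_ack=0
After event 4: A_seq=0 A_ack=7144 B_seq=7376 B_ack=0
After event 5: A_seq=0 A_ack=7144 B_seq=7491 B_ack=0
After event 6: A_seq=199 A_ack=7144 B_seq=7491 B_ack=199
After event 7: A_seq=336 A_ack=7144 B_seq=7491 B_ack=336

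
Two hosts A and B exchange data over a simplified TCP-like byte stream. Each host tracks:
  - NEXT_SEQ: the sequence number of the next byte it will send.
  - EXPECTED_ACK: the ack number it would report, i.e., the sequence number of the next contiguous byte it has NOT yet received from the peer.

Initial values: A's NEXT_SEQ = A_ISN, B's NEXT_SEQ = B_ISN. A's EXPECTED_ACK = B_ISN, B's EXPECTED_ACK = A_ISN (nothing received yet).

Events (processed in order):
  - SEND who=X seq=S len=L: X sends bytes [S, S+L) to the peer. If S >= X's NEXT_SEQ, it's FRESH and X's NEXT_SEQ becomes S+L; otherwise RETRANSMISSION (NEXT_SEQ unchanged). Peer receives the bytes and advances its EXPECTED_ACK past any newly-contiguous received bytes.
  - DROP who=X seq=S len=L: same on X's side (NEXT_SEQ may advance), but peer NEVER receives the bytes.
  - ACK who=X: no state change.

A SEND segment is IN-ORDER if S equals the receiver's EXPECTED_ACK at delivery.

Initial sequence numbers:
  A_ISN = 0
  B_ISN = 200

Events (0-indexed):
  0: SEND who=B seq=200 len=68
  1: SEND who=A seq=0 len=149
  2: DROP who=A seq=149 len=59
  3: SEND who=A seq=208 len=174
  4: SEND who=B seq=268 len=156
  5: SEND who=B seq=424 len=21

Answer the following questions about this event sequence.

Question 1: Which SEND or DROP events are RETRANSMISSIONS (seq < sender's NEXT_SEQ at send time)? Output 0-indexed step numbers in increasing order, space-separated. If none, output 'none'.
Step 0: SEND seq=200 -> fresh
Step 1: SEND seq=0 -> fresh
Step 2: DROP seq=149 -> fresh
Step 3: SEND seq=208 -> fresh
Step 4: SEND seq=268 -> fresh
Step 5: SEND seq=424 -> fresh

Answer: none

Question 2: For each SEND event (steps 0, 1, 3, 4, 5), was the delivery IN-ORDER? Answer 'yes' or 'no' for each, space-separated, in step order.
Step 0: SEND seq=200 -> in-order
Step 1: SEND seq=0 -> in-order
Step 3: SEND seq=208 -> out-of-order
Step 4: SEND seq=268 -> in-order
Step 5: SEND seq=424 -> in-order

Answer: yes yes no yes yes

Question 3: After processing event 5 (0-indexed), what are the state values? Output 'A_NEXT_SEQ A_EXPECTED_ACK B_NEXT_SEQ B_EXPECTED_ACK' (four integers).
After event 0: A_seq=0 A_ack=268 B_seq=268 B_ack=0
After event 1: A_seq=149 A_ack=268 B_seq=268 B_ack=149
After event 2: A_seq=208 A_ack=268 B_seq=268 B_ack=149
After event 3: A_seq=382 A_ack=268 B_seq=268 B_ack=149
After event 4: A_seq=382 A_ack=424 B_seq=424 B_ack=149
After event 5: A_seq=382 A_ack=445 B_seq=445 B_ack=149

382 445 445 149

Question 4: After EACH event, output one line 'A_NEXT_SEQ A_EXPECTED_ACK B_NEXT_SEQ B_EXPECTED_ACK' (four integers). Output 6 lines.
0 268 268 0
149 268 268 149
208 268 268 149
382 268 268 149
382 424 424 149
382 445 445 149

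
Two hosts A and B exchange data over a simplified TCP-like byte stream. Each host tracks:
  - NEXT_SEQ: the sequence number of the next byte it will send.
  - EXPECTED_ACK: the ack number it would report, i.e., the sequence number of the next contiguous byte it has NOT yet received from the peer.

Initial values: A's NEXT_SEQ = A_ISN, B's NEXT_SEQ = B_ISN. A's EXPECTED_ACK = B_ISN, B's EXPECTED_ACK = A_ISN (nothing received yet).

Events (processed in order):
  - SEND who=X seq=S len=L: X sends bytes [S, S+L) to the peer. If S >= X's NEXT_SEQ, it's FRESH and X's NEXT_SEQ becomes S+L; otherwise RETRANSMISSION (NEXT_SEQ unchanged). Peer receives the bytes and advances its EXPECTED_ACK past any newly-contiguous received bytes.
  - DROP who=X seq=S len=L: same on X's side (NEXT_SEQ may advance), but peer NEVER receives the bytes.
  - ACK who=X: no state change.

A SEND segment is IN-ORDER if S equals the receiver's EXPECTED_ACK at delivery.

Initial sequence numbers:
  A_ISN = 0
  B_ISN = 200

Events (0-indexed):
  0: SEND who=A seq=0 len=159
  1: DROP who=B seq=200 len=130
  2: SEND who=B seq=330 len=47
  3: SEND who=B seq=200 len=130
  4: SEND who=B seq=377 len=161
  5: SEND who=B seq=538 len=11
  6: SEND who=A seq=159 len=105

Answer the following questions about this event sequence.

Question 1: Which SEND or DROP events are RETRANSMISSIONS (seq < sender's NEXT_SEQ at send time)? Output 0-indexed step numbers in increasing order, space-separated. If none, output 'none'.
Answer: 3

Derivation:
Step 0: SEND seq=0 -> fresh
Step 1: DROP seq=200 -> fresh
Step 2: SEND seq=330 -> fresh
Step 3: SEND seq=200 -> retransmit
Step 4: SEND seq=377 -> fresh
Step 5: SEND seq=538 -> fresh
Step 6: SEND seq=159 -> fresh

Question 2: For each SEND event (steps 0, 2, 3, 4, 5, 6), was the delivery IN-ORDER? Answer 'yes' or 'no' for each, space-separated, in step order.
Answer: yes no yes yes yes yes

Derivation:
Step 0: SEND seq=0 -> in-order
Step 2: SEND seq=330 -> out-of-order
Step 3: SEND seq=200 -> in-order
Step 4: SEND seq=377 -> in-order
Step 5: SEND seq=538 -> in-order
Step 6: SEND seq=159 -> in-order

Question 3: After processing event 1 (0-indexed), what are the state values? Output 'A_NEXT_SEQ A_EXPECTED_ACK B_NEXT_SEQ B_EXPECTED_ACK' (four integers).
After event 0: A_seq=159 A_ack=200 B_seq=200 B_ack=159
After event 1: A_seq=159 A_ack=200 B_seq=330 B_ack=159

159 200 330 159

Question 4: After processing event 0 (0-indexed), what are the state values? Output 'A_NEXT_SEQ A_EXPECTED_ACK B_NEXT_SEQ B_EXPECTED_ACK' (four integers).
After event 0: A_seq=159 A_ack=200 B_seq=200 B_ack=159

159 200 200 159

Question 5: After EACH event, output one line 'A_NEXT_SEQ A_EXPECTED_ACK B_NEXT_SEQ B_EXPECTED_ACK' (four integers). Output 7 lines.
159 200 200 159
159 200 330 159
159 200 377 159
159 377 377 159
159 538 538 159
159 549 549 159
264 549 549 264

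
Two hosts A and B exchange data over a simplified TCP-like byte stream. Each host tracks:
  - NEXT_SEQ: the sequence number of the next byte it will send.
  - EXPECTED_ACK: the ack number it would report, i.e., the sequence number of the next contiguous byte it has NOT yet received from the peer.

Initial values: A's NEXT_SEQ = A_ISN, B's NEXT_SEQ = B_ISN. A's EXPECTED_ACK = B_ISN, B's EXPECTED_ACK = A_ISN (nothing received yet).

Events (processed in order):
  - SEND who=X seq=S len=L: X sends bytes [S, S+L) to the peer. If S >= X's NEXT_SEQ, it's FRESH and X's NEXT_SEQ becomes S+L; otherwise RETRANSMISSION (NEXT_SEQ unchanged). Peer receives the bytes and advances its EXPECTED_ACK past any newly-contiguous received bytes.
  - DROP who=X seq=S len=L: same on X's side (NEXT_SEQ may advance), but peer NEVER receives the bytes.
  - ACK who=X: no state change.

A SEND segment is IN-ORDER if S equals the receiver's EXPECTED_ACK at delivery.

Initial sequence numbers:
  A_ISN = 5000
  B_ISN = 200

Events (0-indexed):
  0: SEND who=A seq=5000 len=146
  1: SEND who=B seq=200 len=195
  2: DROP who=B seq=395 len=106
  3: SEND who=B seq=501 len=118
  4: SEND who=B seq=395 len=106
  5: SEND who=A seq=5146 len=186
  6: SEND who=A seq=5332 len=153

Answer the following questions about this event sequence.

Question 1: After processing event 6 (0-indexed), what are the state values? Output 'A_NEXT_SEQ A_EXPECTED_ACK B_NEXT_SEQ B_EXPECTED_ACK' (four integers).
After event 0: A_seq=5146 A_ack=200 B_seq=200 B_ack=5146
After event 1: A_seq=5146 A_ack=395 B_seq=395 B_ack=5146
After event 2: A_seq=5146 A_ack=395 B_seq=501 B_ack=5146
After event 3: A_seq=5146 A_ack=395 B_seq=619 B_ack=5146
After event 4: A_seq=5146 A_ack=619 B_seq=619 B_ack=5146
After event 5: A_seq=5332 A_ack=619 B_seq=619 B_ack=5332
After event 6: A_seq=5485 A_ack=619 B_seq=619 B_ack=5485

5485 619 619 5485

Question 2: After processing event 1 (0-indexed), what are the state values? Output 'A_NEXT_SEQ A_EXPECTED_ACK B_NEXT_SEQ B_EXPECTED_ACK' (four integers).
After event 0: A_seq=5146 A_ack=200 B_seq=200 B_ack=5146
After event 1: A_seq=5146 A_ack=395 B_seq=395 B_ack=5146

5146 395 395 5146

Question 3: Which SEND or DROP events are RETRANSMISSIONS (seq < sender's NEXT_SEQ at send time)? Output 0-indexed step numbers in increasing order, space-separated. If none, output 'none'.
Answer: 4

Derivation:
Step 0: SEND seq=5000 -> fresh
Step 1: SEND seq=200 -> fresh
Step 2: DROP seq=395 -> fresh
Step 3: SEND seq=501 -> fresh
Step 4: SEND seq=395 -> retransmit
Step 5: SEND seq=5146 -> fresh
Step 6: SEND seq=5332 -> fresh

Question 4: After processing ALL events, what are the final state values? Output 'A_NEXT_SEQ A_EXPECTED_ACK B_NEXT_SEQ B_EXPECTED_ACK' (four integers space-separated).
After event 0: A_seq=5146 A_ack=200 B_seq=200 B_ack=5146
After event 1: A_seq=5146 A_ack=395 B_seq=395 B_ack=5146
After event 2: A_seq=5146 A_ack=395 B_seq=501 B_ack=5146
After event 3: A_seq=5146 A_ack=395 B_seq=619 B_ack=5146
After event 4: A_seq=5146 A_ack=619 B_seq=619 B_ack=5146
After event 5: A_seq=5332 A_ack=619 B_seq=619 B_ack=5332
After event 6: A_seq=5485 A_ack=619 B_seq=619 B_ack=5485

Answer: 5485 619 619 5485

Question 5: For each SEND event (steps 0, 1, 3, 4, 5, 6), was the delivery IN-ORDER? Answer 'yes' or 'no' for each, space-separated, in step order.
Answer: yes yes no yes yes yes

Derivation:
Step 0: SEND seq=5000 -> in-order
Step 1: SEND seq=200 -> in-order
Step 3: SEND seq=501 -> out-of-order
Step 4: SEND seq=395 -> in-order
Step 5: SEND seq=5146 -> in-order
Step 6: SEND seq=5332 -> in-order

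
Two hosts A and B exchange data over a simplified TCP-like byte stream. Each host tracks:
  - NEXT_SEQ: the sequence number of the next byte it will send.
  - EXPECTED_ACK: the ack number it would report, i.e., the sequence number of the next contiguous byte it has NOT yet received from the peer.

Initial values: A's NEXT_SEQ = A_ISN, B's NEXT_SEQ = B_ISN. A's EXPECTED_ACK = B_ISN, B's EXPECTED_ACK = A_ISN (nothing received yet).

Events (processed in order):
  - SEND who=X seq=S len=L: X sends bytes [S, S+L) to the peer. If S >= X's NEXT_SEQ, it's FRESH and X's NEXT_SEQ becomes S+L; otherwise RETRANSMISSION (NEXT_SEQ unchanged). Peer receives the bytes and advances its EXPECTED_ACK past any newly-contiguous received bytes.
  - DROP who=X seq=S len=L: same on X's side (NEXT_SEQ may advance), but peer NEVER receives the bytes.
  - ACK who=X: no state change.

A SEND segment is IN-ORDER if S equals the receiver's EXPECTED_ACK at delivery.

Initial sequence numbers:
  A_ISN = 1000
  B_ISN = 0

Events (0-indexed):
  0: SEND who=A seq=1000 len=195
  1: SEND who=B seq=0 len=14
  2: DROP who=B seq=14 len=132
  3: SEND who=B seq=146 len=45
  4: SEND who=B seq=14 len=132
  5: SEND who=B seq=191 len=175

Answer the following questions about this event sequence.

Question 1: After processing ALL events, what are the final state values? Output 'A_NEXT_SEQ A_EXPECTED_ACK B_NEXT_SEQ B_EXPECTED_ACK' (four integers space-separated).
Answer: 1195 366 366 1195

Derivation:
After event 0: A_seq=1195 A_ack=0 B_seq=0 B_ack=1195
After event 1: A_seq=1195 A_ack=14 B_seq=14 B_ack=1195
After event 2: A_seq=1195 A_ack=14 B_seq=146 B_ack=1195
After event 3: A_seq=1195 A_ack=14 B_seq=191 B_ack=1195
After event 4: A_seq=1195 A_ack=191 B_seq=191 B_ack=1195
After event 5: A_seq=1195 A_ack=366 B_seq=366 B_ack=1195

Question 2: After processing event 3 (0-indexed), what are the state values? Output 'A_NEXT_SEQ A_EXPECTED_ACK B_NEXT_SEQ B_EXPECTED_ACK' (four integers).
After event 0: A_seq=1195 A_ack=0 B_seq=0 B_ack=1195
After event 1: A_seq=1195 A_ack=14 B_seq=14 B_ack=1195
After event 2: A_seq=1195 A_ack=14 B_seq=146 B_ack=1195
After event 3: A_seq=1195 A_ack=14 B_seq=191 B_ack=1195

1195 14 191 1195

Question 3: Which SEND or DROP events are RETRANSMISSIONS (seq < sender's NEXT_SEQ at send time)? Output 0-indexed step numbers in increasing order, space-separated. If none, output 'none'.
Answer: 4

Derivation:
Step 0: SEND seq=1000 -> fresh
Step 1: SEND seq=0 -> fresh
Step 2: DROP seq=14 -> fresh
Step 3: SEND seq=146 -> fresh
Step 4: SEND seq=14 -> retransmit
Step 5: SEND seq=191 -> fresh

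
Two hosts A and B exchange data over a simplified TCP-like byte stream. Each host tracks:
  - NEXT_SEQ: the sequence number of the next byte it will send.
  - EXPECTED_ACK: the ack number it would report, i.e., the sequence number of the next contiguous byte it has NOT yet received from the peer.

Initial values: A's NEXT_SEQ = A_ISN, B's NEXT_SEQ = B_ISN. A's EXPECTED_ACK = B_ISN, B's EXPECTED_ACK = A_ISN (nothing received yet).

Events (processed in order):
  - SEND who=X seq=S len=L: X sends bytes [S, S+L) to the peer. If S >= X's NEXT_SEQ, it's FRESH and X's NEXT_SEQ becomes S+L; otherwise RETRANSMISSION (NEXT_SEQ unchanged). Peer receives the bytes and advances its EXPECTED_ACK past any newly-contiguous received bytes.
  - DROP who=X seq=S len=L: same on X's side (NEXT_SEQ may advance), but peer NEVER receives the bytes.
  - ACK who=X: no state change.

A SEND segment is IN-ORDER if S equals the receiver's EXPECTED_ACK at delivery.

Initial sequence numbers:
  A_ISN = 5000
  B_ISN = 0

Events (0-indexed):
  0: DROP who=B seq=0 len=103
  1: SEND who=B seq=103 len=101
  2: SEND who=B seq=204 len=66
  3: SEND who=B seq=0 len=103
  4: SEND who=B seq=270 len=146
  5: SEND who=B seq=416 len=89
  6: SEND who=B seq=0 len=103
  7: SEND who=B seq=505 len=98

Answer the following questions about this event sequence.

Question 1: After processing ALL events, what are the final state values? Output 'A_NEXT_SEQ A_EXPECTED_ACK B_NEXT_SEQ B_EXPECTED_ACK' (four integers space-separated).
After event 0: A_seq=5000 A_ack=0 B_seq=103 B_ack=5000
After event 1: A_seq=5000 A_ack=0 B_seq=204 B_ack=5000
After event 2: A_seq=5000 A_ack=0 B_seq=270 B_ack=5000
After event 3: A_seq=5000 A_ack=270 B_seq=270 B_ack=5000
After event 4: A_seq=5000 A_ack=416 B_seq=416 B_ack=5000
After event 5: A_seq=5000 A_ack=505 B_seq=505 B_ack=5000
After event 6: A_seq=5000 A_ack=505 B_seq=505 B_ack=5000
After event 7: A_seq=5000 A_ack=603 B_seq=603 B_ack=5000

Answer: 5000 603 603 5000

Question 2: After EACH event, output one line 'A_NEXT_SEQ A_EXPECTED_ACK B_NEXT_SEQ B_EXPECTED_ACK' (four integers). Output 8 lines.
5000 0 103 5000
5000 0 204 5000
5000 0 270 5000
5000 270 270 5000
5000 416 416 5000
5000 505 505 5000
5000 505 505 5000
5000 603 603 5000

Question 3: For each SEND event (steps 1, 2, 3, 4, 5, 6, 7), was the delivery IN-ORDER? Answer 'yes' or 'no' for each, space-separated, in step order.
Step 1: SEND seq=103 -> out-of-order
Step 2: SEND seq=204 -> out-of-order
Step 3: SEND seq=0 -> in-order
Step 4: SEND seq=270 -> in-order
Step 5: SEND seq=416 -> in-order
Step 6: SEND seq=0 -> out-of-order
Step 7: SEND seq=505 -> in-order

Answer: no no yes yes yes no yes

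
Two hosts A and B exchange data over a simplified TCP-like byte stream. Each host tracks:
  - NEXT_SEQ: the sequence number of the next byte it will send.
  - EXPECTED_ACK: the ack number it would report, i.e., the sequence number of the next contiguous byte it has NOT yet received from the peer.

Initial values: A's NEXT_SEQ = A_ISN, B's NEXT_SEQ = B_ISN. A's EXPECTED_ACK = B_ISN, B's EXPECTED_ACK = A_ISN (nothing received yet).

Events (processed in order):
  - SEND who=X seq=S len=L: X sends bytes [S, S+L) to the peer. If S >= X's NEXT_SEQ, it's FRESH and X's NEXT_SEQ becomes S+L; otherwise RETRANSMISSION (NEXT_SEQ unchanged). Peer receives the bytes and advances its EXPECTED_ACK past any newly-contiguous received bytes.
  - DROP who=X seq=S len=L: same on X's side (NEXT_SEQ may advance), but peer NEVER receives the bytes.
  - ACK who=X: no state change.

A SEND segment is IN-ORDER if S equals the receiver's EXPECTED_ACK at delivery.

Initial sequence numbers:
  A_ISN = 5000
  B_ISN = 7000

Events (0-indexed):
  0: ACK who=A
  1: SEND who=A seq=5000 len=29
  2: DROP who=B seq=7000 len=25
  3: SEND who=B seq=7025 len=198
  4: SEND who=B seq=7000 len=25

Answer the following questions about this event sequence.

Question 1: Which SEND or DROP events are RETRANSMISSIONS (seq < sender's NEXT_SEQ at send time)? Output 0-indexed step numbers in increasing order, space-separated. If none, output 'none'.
Step 1: SEND seq=5000 -> fresh
Step 2: DROP seq=7000 -> fresh
Step 3: SEND seq=7025 -> fresh
Step 4: SEND seq=7000 -> retransmit

Answer: 4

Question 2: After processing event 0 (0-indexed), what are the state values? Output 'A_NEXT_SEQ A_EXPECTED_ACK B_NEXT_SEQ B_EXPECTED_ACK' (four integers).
After event 0: A_seq=5000 A_ack=7000 B_seq=7000 B_ack=5000

5000 7000 7000 5000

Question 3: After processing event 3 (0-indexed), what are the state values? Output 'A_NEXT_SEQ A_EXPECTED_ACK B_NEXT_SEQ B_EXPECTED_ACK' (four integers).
After event 0: A_seq=5000 A_ack=7000 B_seq=7000 B_ack=5000
After event 1: A_seq=5029 A_ack=7000 B_seq=7000 B_ack=5029
After event 2: A_seq=5029 A_ack=7000 B_seq=7025 B_ack=5029
After event 3: A_seq=5029 A_ack=7000 B_seq=7223 B_ack=5029

5029 7000 7223 5029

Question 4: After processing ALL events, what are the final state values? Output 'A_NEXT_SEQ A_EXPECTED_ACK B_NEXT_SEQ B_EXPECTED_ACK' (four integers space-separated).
After event 0: A_seq=5000 A_ack=7000 B_seq=7000 B_ack=5000
After event 1: A_seq=5029 A_ack=7000 B_seq=7000 B_ack=5029
After event 2: A_seq=5029 A_ack=7000 B_seq=7025 B_ack=5029
After event 3: A_seq=5029 A_ack=7000 B_seq=7223 B_ack=5029
After event 4: A_seq=5029 A_ack=7223 B_seq=7223 B_ack=5029

Answer: 5029 7223 7223 5029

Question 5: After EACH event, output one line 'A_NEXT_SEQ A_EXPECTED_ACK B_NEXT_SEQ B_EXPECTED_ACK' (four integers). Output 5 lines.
5000 7000 7000 5000
5029 7000 7000 5029
5029 7000 7025 5029
5029 7000 7223 5029
5029 7223 7223 5029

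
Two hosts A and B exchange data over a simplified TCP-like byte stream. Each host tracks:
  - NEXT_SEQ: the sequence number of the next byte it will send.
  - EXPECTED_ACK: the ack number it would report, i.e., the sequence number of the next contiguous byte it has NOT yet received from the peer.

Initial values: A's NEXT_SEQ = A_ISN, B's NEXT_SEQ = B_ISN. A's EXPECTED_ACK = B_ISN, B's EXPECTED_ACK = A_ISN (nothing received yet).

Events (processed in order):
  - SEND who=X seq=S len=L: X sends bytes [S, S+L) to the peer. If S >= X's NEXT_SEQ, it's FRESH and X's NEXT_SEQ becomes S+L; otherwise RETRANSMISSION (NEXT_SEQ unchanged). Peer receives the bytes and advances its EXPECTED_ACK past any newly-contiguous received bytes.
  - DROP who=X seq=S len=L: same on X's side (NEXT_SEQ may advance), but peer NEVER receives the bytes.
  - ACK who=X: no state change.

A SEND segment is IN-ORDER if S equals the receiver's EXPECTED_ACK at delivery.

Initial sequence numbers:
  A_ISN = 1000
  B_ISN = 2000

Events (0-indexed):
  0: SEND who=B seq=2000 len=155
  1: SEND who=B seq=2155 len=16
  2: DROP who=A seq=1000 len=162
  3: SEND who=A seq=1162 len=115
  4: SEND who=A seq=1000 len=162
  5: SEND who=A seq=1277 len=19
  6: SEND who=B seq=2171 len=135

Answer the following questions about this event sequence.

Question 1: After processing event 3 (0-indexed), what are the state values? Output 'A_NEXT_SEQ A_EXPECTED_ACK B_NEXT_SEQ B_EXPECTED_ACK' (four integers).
After event 0: A_seq=1000 A_ack=2155 B_seq=2155 B_ack=1000
After event 1: A_seq=1000 A_ack=2171 B_seq=2171 B_ack=1000
After event 2: A_seq=1162 A_ack=2171 B_seq=2171 B_ack=1000
After event 3: A_seq=1277 A_ack=2171 B_seq=2171 B_ack=1000

1277 2171 2171 1000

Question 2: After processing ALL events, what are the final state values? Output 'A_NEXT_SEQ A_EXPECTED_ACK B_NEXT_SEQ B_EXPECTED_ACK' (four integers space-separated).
Answer: 1296 2306 2306 1296

Derivation:
After event 0: A_seq=1000 A_ack=2155 B_seq=2155 B_ack=1000
After event 1: A_seq=1000 A_ack=2171 B_seq=2171 B_ack=1000
After event 2: A_seq=1162 A_ack=2171 B_seq=2171 B_ack=1000
After event 3: A_seq=1277 A_ack=2171 B_seq=2171 B_ack=1000
After event 4: A_seq=1277 A_ack=2171 B_seq=2171 B_ack=1277
After event 5: A_seq=1296 A_ack=2171 B_seq=2171 B_ack=1296
After event 6: A_seq=1296 A_ack=2306 B_seq=2306 B_ack=1296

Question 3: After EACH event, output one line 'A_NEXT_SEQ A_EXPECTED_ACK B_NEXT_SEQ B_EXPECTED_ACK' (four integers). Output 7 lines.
1000 2155 2155 1000
1000 2171 2171 1000
1162 2171 2171 1000
1277 2171 2171 1000
1277 2171 2171 1277
1296 2171 2171 1296
1296 2306 2306 1296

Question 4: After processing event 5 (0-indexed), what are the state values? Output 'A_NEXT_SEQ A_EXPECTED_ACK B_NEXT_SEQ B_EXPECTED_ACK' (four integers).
After event 0: A_seq=1000 A_ack=2155 B_seq=2155 B_ack=1000
After event 1: A_seq=1000 A_ack=2171 B_seq=2171 B_ack=1000
After event 2: A_seq=1162 A_ack=2171 B_seq=2171 B_ack=1000
After event 3: A_seq=1277 A_ack=2171 B_seq=2171 B_ack=1000
After event 4: A_seq=1277 A_ack=2171 B_seq=2171 B_ack=1277
After event 5: A_seq=1296 A_ack=2171 B_seq=2171 B_ack=1296

1296 2171 2171 1296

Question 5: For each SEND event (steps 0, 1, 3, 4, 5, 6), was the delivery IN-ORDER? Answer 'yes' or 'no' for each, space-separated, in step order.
Answer: yes yes no yes yes yes

Derivation:
Step 0: SEND seq=2000 -> in-order
Step 1: SEND seq=2155 -> in-order
Step 3: SEND seq=1162 -> out-of-order
Step 4: SEND seq=1000 -> in-order
Step 5: SEND seq=1277 -> in-order
Step 6: SEND seq=2171 -> in-order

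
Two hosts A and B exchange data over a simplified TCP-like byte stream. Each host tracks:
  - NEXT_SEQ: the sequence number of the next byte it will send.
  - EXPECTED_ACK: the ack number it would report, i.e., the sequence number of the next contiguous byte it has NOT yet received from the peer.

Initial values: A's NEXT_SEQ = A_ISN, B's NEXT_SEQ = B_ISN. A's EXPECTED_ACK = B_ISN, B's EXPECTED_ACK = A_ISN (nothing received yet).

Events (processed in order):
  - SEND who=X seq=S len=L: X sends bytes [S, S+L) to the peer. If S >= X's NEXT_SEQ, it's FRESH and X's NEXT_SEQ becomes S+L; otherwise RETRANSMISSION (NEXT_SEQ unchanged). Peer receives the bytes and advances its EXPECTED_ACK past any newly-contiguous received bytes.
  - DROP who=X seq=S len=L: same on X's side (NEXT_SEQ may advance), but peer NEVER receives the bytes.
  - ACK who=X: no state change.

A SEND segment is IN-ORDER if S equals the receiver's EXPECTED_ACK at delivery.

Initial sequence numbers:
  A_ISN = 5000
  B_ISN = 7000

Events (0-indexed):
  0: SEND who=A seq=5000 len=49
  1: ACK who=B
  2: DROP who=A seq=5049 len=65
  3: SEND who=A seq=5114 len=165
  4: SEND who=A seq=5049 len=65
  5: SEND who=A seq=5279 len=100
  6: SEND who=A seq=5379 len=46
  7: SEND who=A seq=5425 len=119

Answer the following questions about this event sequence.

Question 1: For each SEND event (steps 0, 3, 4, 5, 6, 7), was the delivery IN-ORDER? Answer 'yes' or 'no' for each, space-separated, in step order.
Step 0: SEND seq=5000 -> in-order
Step 3: SEND seq=5114 -> out-of-order
Step 4: SEND seq=5049 -> in-order
Step 5: SEND seq=5279 -> in-order
Step 6: SEND seq=5379 -> in-order
Step 7: SEND seq=5425 -> in-order

Answer: yes no yes yes yes yes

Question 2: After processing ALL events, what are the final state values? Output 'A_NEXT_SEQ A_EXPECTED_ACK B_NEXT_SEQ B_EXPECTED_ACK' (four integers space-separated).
Answer: 5544 7000 7000 5544

Derivation:
After event 0: A_seq=5049 A_ack=7000 B_seq=7000 B_ack=5049
After event 1: A_seq=5049 A_ack=7000 B_seq=7000 B_ack=5049
After event 2: A_seq=5114 A_ack=7000 B_seq=7000 B_ack=5049
After event 3: A_seq=5279 A_ack=7000 B_seq=7000 B_ack=5049
After event 4: A_seq=5279 A_ack=7000 B_seq=7000 B_ack=5279
After event 5: A_seq=5379 A_ack=7000 B_seq=7000 B_ack=5379
After event 6: A_seq=5425 A_ack=7000 B_seq=7000 B_ack=5425
After event 7: A_seq=5544 A_ack=7000 B_seq=7000 B_ack=5544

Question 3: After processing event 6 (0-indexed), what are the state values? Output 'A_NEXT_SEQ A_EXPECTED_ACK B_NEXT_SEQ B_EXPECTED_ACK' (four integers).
After event 0: A_seq=5049 A_ack=7000 B_seq=7000 B_ack=5049
After event 1: A_seq=5049 A_ack=7000 B_seq=7000 B_ack=5049
After event 2: A_seq=5114 A_ack=7000 B_seq=7000 B_ack=5049
After event 3: A_seq=5279 A_ack=7000 B_seq=7000 B_ack=5049
After event 4: A_seq=5279 A_ack=7000 B_seq=7000 B_ack=5279
After event 5: A_seq=5379 A_ack=7000 B_seq=7000 B_ack=5379
After event 6: A_seq=5425 A_ack=7000 B_seq=7000 B_ack=5425

5425 7000 7000 5425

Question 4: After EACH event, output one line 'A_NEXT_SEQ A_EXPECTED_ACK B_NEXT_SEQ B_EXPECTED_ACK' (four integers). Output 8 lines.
5049 7000 7000 5049
5049 7000 7000 5049
5114 7000 7000 5049
5279 7000 7000 5049
5279 7000 7000 5279
5379 7000 7000 5379
5425 7000 7000 5425
5544 7000 7000 5544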